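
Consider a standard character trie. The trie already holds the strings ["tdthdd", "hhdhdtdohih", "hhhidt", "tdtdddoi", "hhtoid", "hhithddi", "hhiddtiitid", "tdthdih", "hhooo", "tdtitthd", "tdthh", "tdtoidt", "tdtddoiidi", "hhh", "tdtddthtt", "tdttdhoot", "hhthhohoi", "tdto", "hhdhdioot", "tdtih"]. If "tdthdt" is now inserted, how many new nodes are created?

1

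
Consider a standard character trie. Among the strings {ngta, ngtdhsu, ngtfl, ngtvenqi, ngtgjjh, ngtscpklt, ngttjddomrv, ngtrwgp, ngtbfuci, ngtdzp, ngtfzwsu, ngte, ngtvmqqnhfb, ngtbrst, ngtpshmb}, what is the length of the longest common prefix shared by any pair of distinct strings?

4

Look for the deepest trie node that still has at least two words in its subtree.
e.g. "ngtbfuci" and "ngtbrst" share the prefix "ngtb" of length 4; no pair shares a longer one.
Longest shared-prefix length: 4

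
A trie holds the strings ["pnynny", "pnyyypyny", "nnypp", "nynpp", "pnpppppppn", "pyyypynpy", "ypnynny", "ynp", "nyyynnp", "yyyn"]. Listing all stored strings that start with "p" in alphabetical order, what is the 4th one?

Filter for "p…" and sort: "pnpppppppn", "pnynny", "pnyyypyny", "pyyypynpy"
Position 4: pyyypynpy

pyyypynpy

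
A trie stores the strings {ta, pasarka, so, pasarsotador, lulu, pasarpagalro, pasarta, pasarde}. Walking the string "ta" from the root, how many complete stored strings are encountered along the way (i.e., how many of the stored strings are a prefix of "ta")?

Check each prefix of "ta" against the stored set — each match is an end-marker on the path.
Prefixes of the query that are stored words: "ta"
Count: 1

1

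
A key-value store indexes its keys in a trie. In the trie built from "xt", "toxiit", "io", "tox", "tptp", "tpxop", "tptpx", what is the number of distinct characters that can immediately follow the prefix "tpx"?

Walk "tpx" from the root, arriving at one node.
Characters that immediately follow "tpx" among the stored strings: {o}.
That node has 1 child edge.

1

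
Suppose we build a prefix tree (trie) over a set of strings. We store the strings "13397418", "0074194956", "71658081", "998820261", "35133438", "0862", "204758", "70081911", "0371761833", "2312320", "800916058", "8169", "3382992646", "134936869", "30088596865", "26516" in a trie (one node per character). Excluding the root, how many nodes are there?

116

For each word, the new-node count is its length minus the longest prefix already in the trie:
  "13397418" → 8 new (1, 3, 3, 9, 7, 4, 1, 8)
  "0074194956" → 10 new (0, 0, 7, 4, 1, 9, 4, 9, 5, 6)
  "71658081" → 8 new (7, 1, 6, 5, 8, 0, 8, 1)
  "998820261" → 9 new (9, 9, 8, 8, 2, 0, 2, 6, 1)
  "35133438" → 8 new (3, 5, 1, 3, 3, 4, 3, 8)
  "0862" → prefix "0" already present; 3 new (8, 6, 2)
  "204758" → 6 new (2, 0, 4, 7, 5, 8)
  "70081911" → prefix "7" already present; 7 new (0, 0, 8, 1, 9, 1, 1)
  "0371761833" → prefix "0" already present; 9 new (3, 7, 1, 7, 6, 1, 8, 3, 3)
  "2312320" → prefix "2" already present; 6 new (3, 1, 2, 3, 2, 0)
  "800916058" → 9 new (8, 0, 0, 9, 1, 6, 0, 5, 8)
  "8169" → prefix "8" already present; 3 new (1, 6, 9)
  "3382992646" → prefix "3" already present; 9 new (3, 8, 2, 9, 9, 2, 6, 4, 6)
  "134936869" → prefix "13" already present; 7 new (4, 9, 3, 6, 8, 6, 9)
  "30088596865" → prefix "3" already present; 10 new (0, 0, 8, 8, 5, 9, 6, 8, 6, 5)
  "26516" → prefix "2" already present; 4 new (6, 5, 1, 6)
Total nodes = 8 + 10 + 8 + 9 + 8 + 3 + 6 + 7 + 9 + 6 + 9 + 3 + 9 + 7 + 10 + 4 = 116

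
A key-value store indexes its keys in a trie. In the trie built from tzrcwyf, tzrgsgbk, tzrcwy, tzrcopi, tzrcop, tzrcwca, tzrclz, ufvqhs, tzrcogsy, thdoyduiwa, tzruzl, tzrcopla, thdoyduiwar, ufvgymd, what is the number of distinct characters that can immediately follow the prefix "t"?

Follow the path "t" to its node, then look at its outgoing edges.
Characters that immediately follow "t" among the stored strings: {h, z}.
That node has 2 child edges.

2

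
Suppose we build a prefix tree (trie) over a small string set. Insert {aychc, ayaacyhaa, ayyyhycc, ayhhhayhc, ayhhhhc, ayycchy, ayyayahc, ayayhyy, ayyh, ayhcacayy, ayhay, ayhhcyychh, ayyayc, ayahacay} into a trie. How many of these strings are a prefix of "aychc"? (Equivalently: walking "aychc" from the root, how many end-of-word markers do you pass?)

1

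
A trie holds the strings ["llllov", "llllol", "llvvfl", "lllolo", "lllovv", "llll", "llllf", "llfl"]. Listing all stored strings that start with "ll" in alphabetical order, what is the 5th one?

llllov

DFS of the "ll" subtree visits, in order: "llfl", "llll", "llllf", "llllol", "llllov", "lllolo", "lllovv", "llvvfl"
The 5th is llllov.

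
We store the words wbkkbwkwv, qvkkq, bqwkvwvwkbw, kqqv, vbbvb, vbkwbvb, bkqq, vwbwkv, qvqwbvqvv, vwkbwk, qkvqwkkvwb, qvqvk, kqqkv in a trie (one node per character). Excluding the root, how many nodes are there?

Trace insertions, counting only characters that open a new branch:
  "wbkkbwkwv" → 9 new (w, b, k, k, b, w, k, w, v)
  "qvkkq" → 5 new (q, v, k, k, q)
  "bqwkvwvwkbw" → 11 new (b, q, w, k, v, w, v, w, k, b, w)
  "kqqv" → 4 new (k, q, q, v)
  "vbbvb" → 5 new (v, b, b, v, b)
  "vbkwbvb" → prefix "vb" already present; 5 new (k, w, b, v, b)
  "bkqq" → prefix "b" already present; 3 new (k, q, q)
  "vwbwkv" → prefix "v" already present; 5 new (w, b, w, k, v)
  "qvqwbvqvv" → prefix "qv" already present; 7 new (q, w, b, v, q, v, v)
  "vwkbwk" → prefix "vw" already present; 4 new (k, b, w, k)
  "qkvqwkkvwb" → prefix "q" already present; 9 new (k, v, q, w, k, k, v, w, b)
  "qvqvk" → prefix "qvq" already present; 2 new (v, k)
  "kqqkv" → prefix "kqq" already present; 2 new (k, v)
Total nodes = 9 + 5 + 11 + 4 + 5 + 5 + 3 + 5 + 7 + 4 + 9 + 2 + 2 = 71

71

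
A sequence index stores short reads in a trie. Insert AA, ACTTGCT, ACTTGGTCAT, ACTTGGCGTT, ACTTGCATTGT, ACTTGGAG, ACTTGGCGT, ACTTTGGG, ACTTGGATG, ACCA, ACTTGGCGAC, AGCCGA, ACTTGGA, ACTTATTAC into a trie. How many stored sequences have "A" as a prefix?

14

Filter for entries beginning with "A":
Matches: "AA", "ACCA", "ACTTATTAC", "ACTTGCATTGT", "ACTTGCT", "ACTTGGA", "ACTTGGAG", "ACTTGGATG", "ACTTGGCGAC", "ACTTGGCGT", "ACTTGGCGTT", "ACTTGGTCAT", "ACTTTGGG", "AGCCGA"
Count: 14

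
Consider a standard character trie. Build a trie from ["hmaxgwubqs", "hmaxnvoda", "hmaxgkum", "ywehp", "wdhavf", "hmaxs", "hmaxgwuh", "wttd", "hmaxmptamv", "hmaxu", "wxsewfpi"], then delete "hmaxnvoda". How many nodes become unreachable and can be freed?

Walk "hmaxnvoda" from the leaf back toward the root, removing each node that no remaining word uses.
The suffix "nvoda" (5 nodes) is used only by "hmaxnvoda"; the node for "hmax" still has the child "g", so pruning stops there.
Nodes removed: 5

5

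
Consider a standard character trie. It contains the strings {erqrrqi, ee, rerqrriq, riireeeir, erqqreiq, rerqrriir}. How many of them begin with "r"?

3

Walk to "r"; the words in its subtree are exactly those with that prefix.
Words under "r": rerqrriir, rerqrriq, riireeeir
Count: 3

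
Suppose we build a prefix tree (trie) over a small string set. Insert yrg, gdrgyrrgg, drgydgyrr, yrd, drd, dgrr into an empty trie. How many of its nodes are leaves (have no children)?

Leaves are exactly the stored words that no other stored word extends.
Those words: "dgrr", "drd", "drgydgyrr", "gdrgyrrgg", "yrd", "yrg"
Leaf count: 6

6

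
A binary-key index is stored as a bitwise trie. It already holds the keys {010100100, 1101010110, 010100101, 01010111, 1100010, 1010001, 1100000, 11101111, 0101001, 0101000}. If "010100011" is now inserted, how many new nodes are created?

"0101000" is already a path in the trie; the remaining "11" must be added.
New nodes needed: |"010100011"| − 7 = 9 − 7 = 2.

2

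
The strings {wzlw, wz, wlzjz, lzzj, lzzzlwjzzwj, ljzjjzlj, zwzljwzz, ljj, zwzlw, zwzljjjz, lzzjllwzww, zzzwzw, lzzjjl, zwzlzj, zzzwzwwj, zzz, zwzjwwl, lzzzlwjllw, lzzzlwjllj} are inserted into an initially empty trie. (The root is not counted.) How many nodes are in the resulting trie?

65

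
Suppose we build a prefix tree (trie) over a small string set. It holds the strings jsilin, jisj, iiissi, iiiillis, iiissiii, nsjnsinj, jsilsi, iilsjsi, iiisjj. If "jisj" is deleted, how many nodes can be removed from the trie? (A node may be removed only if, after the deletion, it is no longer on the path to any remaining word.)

3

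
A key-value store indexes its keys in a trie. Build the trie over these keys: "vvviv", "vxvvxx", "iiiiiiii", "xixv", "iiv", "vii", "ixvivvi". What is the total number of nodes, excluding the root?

31

Trie structure (* marks end of a word):
(root)
├─ i
│  ├─ i
│  │  ├─ i
│  │  │  └─ i
│  │  │     └─ i
│  │  │        └─ i
│  │  │           └─ i
│  │  │              └─ i *
│  │  └─ v *
│  └─ x
│     └─ v
│        └─ i
│           └─ v
│              └─ v
│                 └─ i *
├─ v
│  ├─ i
│  │  └─ i *
│  ├─ v
│  │  └─ v
│  │     └─ i
│  │        └─ v *
│  └─ x
│     └─ v
│        └─ v
│           └─ x
│              └─ x *
└─ x
   └─ i
      └─ x
         └─ v *
Counting every labelled node above: 31.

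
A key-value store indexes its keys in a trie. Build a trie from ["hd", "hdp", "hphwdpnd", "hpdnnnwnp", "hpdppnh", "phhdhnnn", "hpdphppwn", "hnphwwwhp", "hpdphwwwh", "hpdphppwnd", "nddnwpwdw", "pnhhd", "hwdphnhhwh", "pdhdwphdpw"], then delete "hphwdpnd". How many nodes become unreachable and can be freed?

6

Walk "hphwdpnd" from the leaf back toward the root, removing each node that no remaining word uses.
The suffix "hwdpnd" (6 nodes) is used only by "hphwdpnd"; the node for "hp" still has the child "d", so pruning stops there.
Nodes removed: 6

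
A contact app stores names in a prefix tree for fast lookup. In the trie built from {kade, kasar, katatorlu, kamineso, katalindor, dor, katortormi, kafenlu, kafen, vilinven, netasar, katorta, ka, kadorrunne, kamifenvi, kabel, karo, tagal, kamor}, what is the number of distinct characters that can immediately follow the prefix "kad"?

2

Walk "kad" from the root, arriving at one node.
Characters that immediately follow "kad" among the stored strings: {e, o}.
That node has 2 child edges.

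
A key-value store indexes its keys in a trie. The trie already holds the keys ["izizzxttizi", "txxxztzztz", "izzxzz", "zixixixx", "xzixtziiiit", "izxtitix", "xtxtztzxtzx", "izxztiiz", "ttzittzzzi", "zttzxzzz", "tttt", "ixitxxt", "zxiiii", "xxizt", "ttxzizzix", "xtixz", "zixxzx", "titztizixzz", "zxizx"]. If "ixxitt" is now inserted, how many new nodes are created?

The longest prefix of "ixxitt" already in the trie is "ix" (length 2).
So 6 − 2 = 4 new nodes.

4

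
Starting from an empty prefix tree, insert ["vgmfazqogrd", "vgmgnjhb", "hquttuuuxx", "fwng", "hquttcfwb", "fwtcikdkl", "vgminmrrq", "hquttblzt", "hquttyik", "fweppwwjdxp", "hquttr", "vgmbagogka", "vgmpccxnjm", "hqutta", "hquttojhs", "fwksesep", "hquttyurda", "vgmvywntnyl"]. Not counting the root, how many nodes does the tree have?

101

Insert word by word; a character creates a node only if that edge doesn't already exist:
  "vgmfazqogrd" → 11 new (v, g, m, f, a, z, q, o, g, r, d)
  "vgmgnjhb" → prefix "vgm" already present; 5 new (g, n, j, h, b)
  "hquttuuuxx" → 10 new (h, q, u, t, t, u, u, u, x, x)
  "fwng" → 4 new (f, w, n, g)
  "hquttcfwb" → prefix "hqutt" already present; 4 new (c, f, w, b)
  "fwtcikdkl" → prefix "fw" already present; 7 new (t, c, i, k, d, k, l)
  "vgminmrrq" → prefix "vgm" already present; 6 new (i, n, m, r, r, q)
  "hquttblzt" → prefix "hqutt" already present; 4 new (b, l, z, t)
  "hquttyik" → prefix "hqutt" already present; 3 new (y, i, k)
  "fweppwwjdxp" → prefix "fw" already present; 9 new (e, p, p, w, w, j, d, x, p)
  "hquttr" → prefix "hqutt" already present; 1 new (r)
  "vgmbagogka" → prefix "vgm" already present; 7 new (b, a, g, o, g, k, a)
  "vgmpccxnjm" → prefix "vgm" already present; 7 new (p, c, c, x, n, j, m)
  "hqutta" → prefix "hqutt" already present; 1 new (a)
  "hquttojhs" → prefix "hqutt" already present; 4 new (o, j, h, s)
  "fwksesep" → prefix "fw" already present; 6 new (k, s, e, s, e, p)
  "hquttyurda" → prefix "hqutty" already present; 4 new (u, r, d, a)
  "vgmvywntnyl" → prefix "vgm" already present; 8 new (v, y, w, n, t, n, y, l)
Total nodes = 11 + 5 + 10 + 4 + 4 + 7 + 6 + 4 + 3 + 9 + 1 + 7 + 7 + 1 + 4 + 6 + 4 + 8 = 101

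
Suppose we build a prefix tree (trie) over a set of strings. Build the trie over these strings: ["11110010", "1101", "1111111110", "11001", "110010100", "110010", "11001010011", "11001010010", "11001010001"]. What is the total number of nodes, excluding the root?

Count nodes per top-level branch (shared prefixes stored once):
  '1'-branch (11001, 110010, 110010100, 11001010001, 11001010010, 11001010011, 1101, 11110010, 1111111110): 27 nodes
Sum: 27

27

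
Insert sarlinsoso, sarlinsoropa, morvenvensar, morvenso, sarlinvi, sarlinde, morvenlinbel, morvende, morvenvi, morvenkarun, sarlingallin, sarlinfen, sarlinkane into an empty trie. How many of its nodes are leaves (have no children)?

A leaf is a node with no children — equivalently, the end of a word that is not a proper prefix of any other stored word.
Those words: "morvende", "morvenkarun", "morvenlinbel", "morvenso", "morvenvensar", "morvenvi", "sarlinde", "sarlinfen", "sarlingallin", "sarlinkane", "sarlinsoropa", "sarlinsoso", "sarlinvi"
Leaf count: 13

13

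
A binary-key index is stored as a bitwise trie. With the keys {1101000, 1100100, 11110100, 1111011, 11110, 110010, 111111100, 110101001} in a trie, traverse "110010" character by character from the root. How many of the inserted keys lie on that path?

Check each prefix of "110010" against the stored set — each match is an end-marker on the path.
Prefixes of the query that are stored words: "110010"
Count: 1

1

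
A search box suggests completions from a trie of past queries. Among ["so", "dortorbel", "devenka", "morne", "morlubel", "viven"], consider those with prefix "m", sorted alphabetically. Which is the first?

Filter for "m…" and sort: "morlubel", "morne"
Position 1: morlubel

morlubel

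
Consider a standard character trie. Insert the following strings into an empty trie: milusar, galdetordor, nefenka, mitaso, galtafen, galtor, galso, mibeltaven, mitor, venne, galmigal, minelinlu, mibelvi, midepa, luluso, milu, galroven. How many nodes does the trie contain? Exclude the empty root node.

82

Trace insertions, counting only characters that open a new branch:
  "milusar" → 7 new (m, i, l, u, s, a, r)
  "galdetordor" → 11 new (g, a, l, d, e, t, o, r, d, o, r)
  "nefenka" → 7 new (n, e, f, e, n, k, a)
  "mitaso" → prefix "mi" already present; 4 new (t, a, s, o)
  "galtafen" → prefix "gal" already present; 5 new (t, a, f, e, n)
  "galtor" → prefix "galt" already present; 2 new (o, r)
  "galso" → prefix "gal" already present; 2 new (s, o)
  "mibeltaven" → prefix "mi" already present; 8 new (b, e, l, t, a, v, e, n)
  "mitor" → prefix "mit" already present; 2 new (o, r)
  "venne" → 5 new (v, e, n, n, e)
  "galmigal" → prefix "gal" already present; 5 new (m, i, g, a, l)
  "minelinlu" → prefix "mi" already present; 7 new (n, e, l, i, n, l, u)
  "mibelvi" → prefix "mibel" already present; 2 new (v, i)
  "midepa" → prefix "mi" already present; 4 new (d, e, p, a)
  "luluso" → 6 new (l, u, l, u, s, o)
  "milu" → prefix "milu" already present; 0 new (none)
  "galroven" → prefix "gal" already present; 5 new (r, o, v, e, n)
Total nodes = 7 + 11 + 7 + 4 + 5 + 2 + 2 + 8 + 2 + 5 + 5 + 7 + 2 + 4 + 6 + 0 + 5 = 82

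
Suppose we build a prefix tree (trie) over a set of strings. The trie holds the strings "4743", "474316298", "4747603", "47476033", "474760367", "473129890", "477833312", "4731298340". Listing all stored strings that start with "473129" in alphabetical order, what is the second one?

Filter for "473129…" and sort: "4731298340", "473129890"
Position 2: 473129890

473129890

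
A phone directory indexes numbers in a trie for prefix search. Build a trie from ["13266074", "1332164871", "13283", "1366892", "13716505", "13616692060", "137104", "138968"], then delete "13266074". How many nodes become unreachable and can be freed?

5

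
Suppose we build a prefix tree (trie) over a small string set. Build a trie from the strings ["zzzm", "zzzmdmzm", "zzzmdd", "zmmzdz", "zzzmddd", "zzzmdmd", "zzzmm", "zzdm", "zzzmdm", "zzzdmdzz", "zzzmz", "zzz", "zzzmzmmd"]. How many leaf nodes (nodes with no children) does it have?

8

Leaves are exactly the stored words that no other stored word extends.
Those words: "zmmzdz", "zzdm", "zzzdmdzz", "zzzmddd", "zzzmdmd", "zzzmdmzm", "zzzmm", "zzzmzmmd"
Leaf count: 8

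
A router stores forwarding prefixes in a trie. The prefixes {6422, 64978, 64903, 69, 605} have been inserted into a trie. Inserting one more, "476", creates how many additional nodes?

"476" shares no prefix with any stored word, so all 3 characters open new nodes.
3 − 0 = 3 new nodes.

3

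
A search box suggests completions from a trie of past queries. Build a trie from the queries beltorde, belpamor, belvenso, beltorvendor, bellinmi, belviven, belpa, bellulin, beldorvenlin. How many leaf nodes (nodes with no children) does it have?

8

Leaves are exactly the stored words that no other stored word extends.
Those words: "beldorvenlin", "bellinmi", "bellulin", "belpamor", "beltorde", "beltorvendor", "belvenso", "belviven"
Leaf count: 8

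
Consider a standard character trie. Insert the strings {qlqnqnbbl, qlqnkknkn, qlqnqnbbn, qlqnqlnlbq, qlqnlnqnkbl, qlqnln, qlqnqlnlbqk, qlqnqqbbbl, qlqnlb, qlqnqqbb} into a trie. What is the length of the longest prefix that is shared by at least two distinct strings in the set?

Look for the deepest trie node that still has at least two words in its subtree.
"qlqnqlnlbq" and "qlqnqlnlbqk" agree on "qlqnqlnlbq" (10 characters) before diverging; nothing deeper is shared.
Longest shared-prefix length: 10

10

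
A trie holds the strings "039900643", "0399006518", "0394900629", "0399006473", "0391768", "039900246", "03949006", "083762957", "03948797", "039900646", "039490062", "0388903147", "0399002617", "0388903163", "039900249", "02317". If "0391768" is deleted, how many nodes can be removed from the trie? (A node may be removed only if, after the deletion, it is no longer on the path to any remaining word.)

A node on "0391768"'s path can go only if nothing else ends at it or branches off below it.
The suffix "1768" (4 nodes) is used only by "0391768"; the node for "039" still has the child "9", so pruning stops there.
Nodes removed: 4

4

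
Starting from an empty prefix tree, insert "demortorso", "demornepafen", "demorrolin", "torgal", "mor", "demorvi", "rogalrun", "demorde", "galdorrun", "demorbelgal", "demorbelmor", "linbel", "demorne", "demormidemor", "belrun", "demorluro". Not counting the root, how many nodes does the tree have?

84

For each word, the new-node count is its length minus the longest prefix already in the trie:
  "demortorso" → 10 new (d, e, m, o, r, t, o, r, s, o)
  "demornepafen" → prefix "demor" already present; 7 new (n, e, p, a, f, e, n)
  "demorrolin" → prefix "demor" already present; 5 new (r, o, l, i, n)
  "torgal" → 6 new (t, o, r, g, a, l)
  "mor" → 3 new (m, o, r)
  "demorvi" → prefix "demor" already present; 2 new (v, i)
  "rogalrun" → 8 new (r, o, g, a, l, r, u, n)
  "demorde" → prefix "demor" already present; 2 new (d, e)
  "galdorrun" → 9 new (g, a, l, d, o, r, r, u, n)
  "demorbelgal" → prefix "demor" already present; 6 new (b, e, l, g, a, l)
  "demorbelmor" → prefix "demorbel" already present; 3 new (m, o, r)
  "linbel" → 6 new (l, i, n, b, e, l)
  "demorne" → prefix "demorne" already present; 0 new (none)
  "demormidemor" → prefix "demor" already present; 7 new (m, i, d, e, m, o, r)
  "belrun" → 6 new (b, e, l, r, u, n)
  "demorluro" → prefix "demor" already present; 4 new (l, u, r, o)
Total nodes = 10 + 7 + 5 + 6 + 3 + 2 + 8 + 2 + 9 + 6 + 3 + 6 + 0 + 7 + 6 + 4 = 84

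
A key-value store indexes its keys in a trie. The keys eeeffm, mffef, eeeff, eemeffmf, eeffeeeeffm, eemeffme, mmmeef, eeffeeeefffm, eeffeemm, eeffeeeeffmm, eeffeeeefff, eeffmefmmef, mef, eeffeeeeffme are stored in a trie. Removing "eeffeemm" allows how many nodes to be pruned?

2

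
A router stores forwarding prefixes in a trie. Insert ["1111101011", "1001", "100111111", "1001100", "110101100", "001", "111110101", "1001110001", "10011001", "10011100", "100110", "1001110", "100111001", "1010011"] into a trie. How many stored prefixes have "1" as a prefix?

13

Traverse to the node for "1", then collect every word in that subtree.
Words under "1": 1001, 100110, 1001100, 10011001, 1001110, 10011100, 1001110001, 100111001, 100111111, 1010011, 110101100, 111110101, 1111101011
Count: 13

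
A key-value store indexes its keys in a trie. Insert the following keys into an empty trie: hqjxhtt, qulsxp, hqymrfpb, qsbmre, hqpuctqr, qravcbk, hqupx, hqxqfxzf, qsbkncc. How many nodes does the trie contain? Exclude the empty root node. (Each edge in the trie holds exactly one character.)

For each word, the new-node count is its length minus the longest prefix already in the trie:
  "hqjxhtt" → 7 new (h, q, j, x, h, t, t)
  "qulsxp" → 6 new (q, u, l, s, x, p)
  "hqymrfpb" → prefix "hq" already present; 6 new (y, m, r, f, p, b)
  "qsbmre" → prefix "q" already present; 5 new (s, b, m, r, e)
  "hqpuctqr" → prefix "hq" already present; 6 new (p, u, c, t, q, r)
  "qravcbk" → prefix "q" already present; 6 new (r, a, v, c, b, k)
  "hqupx" → prefix "hq" already present; 3 new (u, p, x)
  "hqxqfxzf" → prefix "hq" already present; 6 new (x, q, f, x, z, f)
  "qsbkncc" → prefix "qsb" already present; 4 new (k, n, c, c)
Total nodes = 7 + 6 + 6 + 5 + 6 + 6 + 3 + 6 + 4 = 49

49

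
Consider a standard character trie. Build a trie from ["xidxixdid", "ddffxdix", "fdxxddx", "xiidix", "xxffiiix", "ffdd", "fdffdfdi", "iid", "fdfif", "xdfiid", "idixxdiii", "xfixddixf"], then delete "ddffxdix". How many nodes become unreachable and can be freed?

Walk "ddffxdix" from the leaf back toward the root, removing each node that no remaining word uses.
No other word shares any prefix with "ddffxdix", so all 8 of its nodes go.
Nodes removed: 8

8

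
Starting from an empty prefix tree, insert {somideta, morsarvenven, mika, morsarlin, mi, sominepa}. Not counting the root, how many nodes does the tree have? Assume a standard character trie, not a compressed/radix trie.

30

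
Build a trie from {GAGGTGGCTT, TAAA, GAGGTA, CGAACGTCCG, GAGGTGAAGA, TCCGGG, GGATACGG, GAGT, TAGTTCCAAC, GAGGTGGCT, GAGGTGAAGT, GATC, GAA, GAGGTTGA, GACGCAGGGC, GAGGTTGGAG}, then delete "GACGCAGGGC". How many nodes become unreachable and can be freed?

8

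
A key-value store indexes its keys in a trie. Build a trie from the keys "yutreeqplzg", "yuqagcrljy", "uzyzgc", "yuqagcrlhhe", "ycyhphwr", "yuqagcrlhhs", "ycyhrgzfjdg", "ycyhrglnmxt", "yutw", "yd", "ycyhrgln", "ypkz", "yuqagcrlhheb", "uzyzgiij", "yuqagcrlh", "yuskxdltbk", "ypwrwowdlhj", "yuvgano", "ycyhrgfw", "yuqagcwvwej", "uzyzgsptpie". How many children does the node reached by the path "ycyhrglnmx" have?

1

Follow the path "ycyhrglnmx" to its node, then look at its outgoing edges.
Distinct next characters after "ycyhrglnmx": t.
That node has 1 child edge.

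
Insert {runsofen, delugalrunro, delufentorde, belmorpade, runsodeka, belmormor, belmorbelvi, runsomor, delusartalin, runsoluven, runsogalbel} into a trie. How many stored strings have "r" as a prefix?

Walk to "r"; the words in its subtree are exactly those with that prefix.
Words under "r": runsodeka, runsofen, runsogalbel, runsoluven, runsomor
Count: 5

5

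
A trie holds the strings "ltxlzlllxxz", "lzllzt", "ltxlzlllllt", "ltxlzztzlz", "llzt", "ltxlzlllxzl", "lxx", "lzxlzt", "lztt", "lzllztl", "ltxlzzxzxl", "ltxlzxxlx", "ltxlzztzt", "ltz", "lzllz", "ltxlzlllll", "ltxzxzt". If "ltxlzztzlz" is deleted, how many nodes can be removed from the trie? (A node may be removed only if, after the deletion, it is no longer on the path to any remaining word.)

2

After clearing the end-marker at "ltxlzztzlz", prune upward until reaching a node still needed by another word.
The suffix "lz" (2 nodes) is used only by "ltxlzztzlz"; the node for "ltxlzztz" still has the child "t", so pruning stops there.
Nodes removed: 2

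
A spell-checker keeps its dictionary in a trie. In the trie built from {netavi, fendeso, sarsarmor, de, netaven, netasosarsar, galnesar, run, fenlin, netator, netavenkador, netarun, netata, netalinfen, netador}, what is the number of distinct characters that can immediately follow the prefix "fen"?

Walk "fen" from the root, arriving at one node.
Characters that immediately follow "fen" among the stored strings: {d, l}.
That node has 2 child edges.

2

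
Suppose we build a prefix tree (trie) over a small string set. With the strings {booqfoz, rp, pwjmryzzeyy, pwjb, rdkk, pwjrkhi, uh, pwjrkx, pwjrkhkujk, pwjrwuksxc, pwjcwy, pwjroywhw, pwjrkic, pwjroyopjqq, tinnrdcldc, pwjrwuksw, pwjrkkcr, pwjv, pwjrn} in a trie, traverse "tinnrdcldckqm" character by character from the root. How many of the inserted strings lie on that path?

1

Traverse "tinnrdcldckqm" character by character; count nodes along the way that are marked as word ends.
Prefixes of the query that are stored words: "tinnrdcldc"
Count: 1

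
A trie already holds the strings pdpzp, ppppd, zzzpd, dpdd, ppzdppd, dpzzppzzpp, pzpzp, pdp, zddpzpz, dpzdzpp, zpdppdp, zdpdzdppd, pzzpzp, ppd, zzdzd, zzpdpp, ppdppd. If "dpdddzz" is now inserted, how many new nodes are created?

"dpdd" is already a path in the trie; the remaining "dzz" must be added.
New nodes needed: |"dpdddzz"| − 4 = 7 − 4 = 3.

3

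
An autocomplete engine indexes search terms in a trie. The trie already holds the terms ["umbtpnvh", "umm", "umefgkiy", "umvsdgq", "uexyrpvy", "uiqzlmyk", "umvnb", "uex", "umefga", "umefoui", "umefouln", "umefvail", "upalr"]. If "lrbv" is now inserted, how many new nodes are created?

4

"lrbv" shares no prefix with any stored word, so all 4 characters open new nodes.
4 − 0 = 4 new nodes.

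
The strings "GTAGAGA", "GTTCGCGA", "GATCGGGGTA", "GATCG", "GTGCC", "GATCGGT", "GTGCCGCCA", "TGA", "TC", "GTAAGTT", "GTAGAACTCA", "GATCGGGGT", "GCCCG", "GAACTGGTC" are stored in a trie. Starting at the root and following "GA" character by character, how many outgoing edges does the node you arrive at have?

Follow the path "GA" to its node, then look at its outgoing edges.
Characters that immediately follow "GA" among the stored strings: {A, T}.
That node has 2 child edges.

2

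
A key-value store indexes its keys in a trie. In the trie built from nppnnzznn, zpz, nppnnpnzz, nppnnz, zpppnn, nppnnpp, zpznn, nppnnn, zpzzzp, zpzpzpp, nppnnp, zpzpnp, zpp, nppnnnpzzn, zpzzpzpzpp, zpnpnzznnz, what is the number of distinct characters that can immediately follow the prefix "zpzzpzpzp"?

Walk "zpzzpzpzp" from the root, arriving at one node.
Characters that immediately follow "zpzzpzpzp" among the stored strings: {p}.
That node has 1 child edge.

1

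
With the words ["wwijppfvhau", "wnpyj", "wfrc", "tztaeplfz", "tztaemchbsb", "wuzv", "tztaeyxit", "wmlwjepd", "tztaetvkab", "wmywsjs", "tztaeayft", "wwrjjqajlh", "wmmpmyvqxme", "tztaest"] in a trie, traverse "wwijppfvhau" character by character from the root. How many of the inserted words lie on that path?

1

Traverse "wwijppfvhau" character by character; count nodes along the way that are marked as word ends.
Prefixes of the query that are stored words: "wwijppfvhau"
Count: 1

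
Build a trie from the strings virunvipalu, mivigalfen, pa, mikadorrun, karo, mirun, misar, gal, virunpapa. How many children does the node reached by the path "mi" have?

4

Walk "mi" from the root, arriving at one node.
Distinct next characters after "mi": k, r, s, v.
That node has 4 child edges.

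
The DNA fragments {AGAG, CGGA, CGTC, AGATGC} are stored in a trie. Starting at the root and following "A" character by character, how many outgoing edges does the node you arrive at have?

The children of the "A" node are the distinct next characters among strings starting with "A".
Distinct next characters after "A": G.
That node has 1 child edge.

1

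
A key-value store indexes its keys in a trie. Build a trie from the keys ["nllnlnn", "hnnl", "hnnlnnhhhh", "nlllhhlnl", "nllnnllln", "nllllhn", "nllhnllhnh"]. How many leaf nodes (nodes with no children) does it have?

Leaves are exactly the stored words that no other stored word extends.
Those words: "hnnlnnhhhh", "nllhnllhnh", "nlllhhlnl", "nllllhn", "nllnlnn", "nllnnllln"
Leaf count: 6

6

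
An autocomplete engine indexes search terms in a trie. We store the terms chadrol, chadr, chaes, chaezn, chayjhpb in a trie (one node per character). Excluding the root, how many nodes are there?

16

Count nodes per top-level branch (shared prefixes stored once):
  'c'-branch (chadr, chadrol, chaes, chaezn, chayjhpb): 16 nodes
Sum: 16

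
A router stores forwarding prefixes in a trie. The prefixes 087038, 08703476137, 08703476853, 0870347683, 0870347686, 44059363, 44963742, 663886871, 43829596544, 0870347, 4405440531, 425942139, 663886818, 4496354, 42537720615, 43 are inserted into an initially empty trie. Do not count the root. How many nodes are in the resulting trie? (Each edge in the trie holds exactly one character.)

76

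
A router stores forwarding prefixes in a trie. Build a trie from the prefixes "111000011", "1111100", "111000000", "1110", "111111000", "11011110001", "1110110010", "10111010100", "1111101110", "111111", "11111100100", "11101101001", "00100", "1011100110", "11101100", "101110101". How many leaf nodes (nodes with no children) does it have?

A leaf is a node with no children — equivalently, the end of a word that is not a proper prefix of any other stored word.
Those words: "00100", "1011100110", "10111010100", "11011110001", "111000000", "111000011", "1110110010", "11101101001", "1111100", "1111101110", "111111000", "11111100100"
Leaf count: 12

12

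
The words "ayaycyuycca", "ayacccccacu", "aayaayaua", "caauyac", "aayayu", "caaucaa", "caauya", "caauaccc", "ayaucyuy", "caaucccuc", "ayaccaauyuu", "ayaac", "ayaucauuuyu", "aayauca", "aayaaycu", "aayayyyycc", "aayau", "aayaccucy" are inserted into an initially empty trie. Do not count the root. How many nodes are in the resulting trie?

81

For each word, the new-node count is its length minus the longest prefix already in the trie:
  "ayaycyuycca" → 11 new (a, y, a, y, c, y, u, y, c, c, a)
  "ayacccccacu" → prefix "aya" already present; 8 new (c, c, c, c, c, a, c, u)
  "aayaayaua" → prefix "a" already present; 8 new (a, y, a, a, y, a, u, a)
  "caauyac" → 7 new (c, a, a, u, y, a, c)
  "aayayu" → prefix "aaya" already present; 2 new (y, u)
  "caaucaa" → prefix "caau" already present; 3 new (c, a, a)
  "caauya" → prefix "caauya" already present; 0 new (none)
  "caauaccc" → prefix "caau" already present; 4 new (a, c, c, c)
  "ayaucyuy" → prefix "aya" already present; 5 new (u, c, y, u, y)
  "caaucccuc" → prefix "caauc" already present; 4 new (c, c, u, c)
  "ayaccaauyuu" → prefix "ayacc" already present; 6 new (a, a, u, y, u, u)
  "ayaac" → prefix "aya" already present; 2 new (a, c)
  "ayaucauuuyu" → prefix "ayauc" already present; 6 new (a, u, u, u, y, u)
  "aayauca" → prefix "aaya" already present; 3 new (u, c, a)
  "aayaaycu" → prefix "aayaay" already present; 2 new (c, u)
  "aayayyyycc" → prefix "aayay" already present; 5 new (y, y, y, c, c)
  "aayau" → prefix "aayau" already present; 0 new (none)
  "aayaccucy" → prefix "aaya" already present; 5 new (c, c, u, c, y)
Total nodes = 11 + 8 + 8 + 7 + 2 + 3 + 0 + 4 + 5 + 4 + 6 + 2 + 6 + 3 + 2 + 5 + 0 + 5 = 81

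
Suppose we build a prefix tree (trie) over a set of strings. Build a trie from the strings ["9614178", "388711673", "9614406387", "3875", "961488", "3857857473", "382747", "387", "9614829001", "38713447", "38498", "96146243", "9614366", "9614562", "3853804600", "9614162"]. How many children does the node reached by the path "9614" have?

6

Walk "9614" from the root, arriving at one node.
Characters that immediately follow "9614" among the stored strings: {1, 3, 4, 5, 6, 8}.
That node has 6 child edges.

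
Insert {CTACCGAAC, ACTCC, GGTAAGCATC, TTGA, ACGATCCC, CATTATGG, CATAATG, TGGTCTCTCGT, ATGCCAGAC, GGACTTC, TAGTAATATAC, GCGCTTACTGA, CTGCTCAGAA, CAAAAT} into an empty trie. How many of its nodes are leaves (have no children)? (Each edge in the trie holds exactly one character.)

14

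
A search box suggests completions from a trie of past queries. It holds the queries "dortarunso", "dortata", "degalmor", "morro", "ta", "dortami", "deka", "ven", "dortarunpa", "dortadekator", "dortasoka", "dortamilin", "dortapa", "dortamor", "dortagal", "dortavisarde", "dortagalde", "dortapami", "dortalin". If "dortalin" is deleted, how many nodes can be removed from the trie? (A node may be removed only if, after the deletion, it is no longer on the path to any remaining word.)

A node on "dortalin"'s path can go only if nothing else ends at it or branches off below it.
The suffix "lin" (3 nodes) is used only by "dortalin"; the node for "dorta" still has the child "r", so pruning stops there.
Nodes removed: 3

3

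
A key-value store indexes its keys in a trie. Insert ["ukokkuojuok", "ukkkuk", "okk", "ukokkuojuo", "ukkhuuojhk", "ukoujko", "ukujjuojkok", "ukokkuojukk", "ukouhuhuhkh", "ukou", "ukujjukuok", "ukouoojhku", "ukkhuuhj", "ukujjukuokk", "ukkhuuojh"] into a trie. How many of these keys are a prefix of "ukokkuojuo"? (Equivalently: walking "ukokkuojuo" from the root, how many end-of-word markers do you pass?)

Walk "ukokkuojuo" from the root; an end-of-word marker is hit whenever a stored word is a prefix of "ukokkuojuo".
Prefixes of the query that are stored words: "ukokkuojuo"
Count: 1

1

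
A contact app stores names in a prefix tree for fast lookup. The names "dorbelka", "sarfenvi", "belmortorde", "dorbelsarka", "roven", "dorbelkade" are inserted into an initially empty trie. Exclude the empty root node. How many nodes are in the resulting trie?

39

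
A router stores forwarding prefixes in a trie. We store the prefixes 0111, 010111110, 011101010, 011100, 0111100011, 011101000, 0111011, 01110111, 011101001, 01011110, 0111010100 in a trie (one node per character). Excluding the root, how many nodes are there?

30

Trie structure (* marks end of a word):
(root)
└─ 0
   └─ 1
      ├─ 0
      │  └─ 1
      │     └─ 1
      │        └─ 1
      │           └─ 1
      │              ├─ 0 *
      │              └─ 1
      │                 └─ 0 *
      └─ 1
         └─ 1 *
            ├─ 0
            │  ├─ 0 *
            │  └─ 1
            │     ├─ 0
            │     │  ├─ 0
            │     │  │  ├─ 0 *
            │     │  │  └─ 1 *
            │     │  └─ 1
            │     │     └─ 0 *
            │     │        └─ 0 *
            │     └─ 1 *
            │        └─ 1 *
            └─ 1
               └─ 0
                  └─ 0
                     └─ 0
                        └─ 1
                           └─ 1 *
Counting every labelled node above: 30.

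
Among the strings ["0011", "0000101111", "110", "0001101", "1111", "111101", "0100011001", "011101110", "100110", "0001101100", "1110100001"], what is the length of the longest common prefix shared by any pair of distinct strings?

Look for the deepest trie node that still has at least two words in its subtree.
"0001101" and "0001101100" agree on "0001101" (7 characters) before diverging; nothing deeper is shared.
Longest shared-prefix length: 7

7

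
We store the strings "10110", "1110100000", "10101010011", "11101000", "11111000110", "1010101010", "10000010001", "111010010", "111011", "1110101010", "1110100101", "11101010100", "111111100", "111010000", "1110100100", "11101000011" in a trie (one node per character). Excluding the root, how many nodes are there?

Trace insertions, counting only characters that open a new branch:
  "10110" → 5 new (1, 0, 1, 1, 0)
  "1110100000" → prefix "1" already present; 9 new (1, 1, 0, 1, 0, 0, 0, 0, 0)
  "10101010011" → prefix "101" already present; 8 new (0, 1, 0, 1, 0, 0, 1, 1)
  "11101000" → prefix "11101000" already present; 0 new (none)
  "11111000110" → prefix "111" already present; 8 new (1, 1, 0, 0, 0, 1, 1, 0)
  "1010101010" → prefix "10101010" already present; 2 new (1, 0)
  "10000010001" → prefix "10" already present; 9 new (0, 0, 0, 0, 1, 0, 0, 0, 1)
  "111010010" → prefix "1110100" already present; 2 new (1, 0)
  "111011" → prefix "11101" already present; 1 new (1)
  "1110101010" → prefix "111010" already present; 4 new (1, 0, 1, 0)
  "1110100101" → prefix "111010010" already present; 1 new (1)
  "11101010100" → prefix "1110101010" already present; 1 new (0)
  "111111100" → prefix "11111" already present; 4 new (1, 1, 0, 0)
  "111010000" → prefix "111010000" already present; 0 new (none)
  "1110100100" → prefix "111010010" already present; 1 new (0)
  "11101000011" → prefix "111010000" already present; 2 new (1, 1)
Total nodes = 5 + 9 + 8 + 0 + 8 + 2 + 9 + 2 + 1 + 4 + 1 + 1 + 4 + 0 + 1 + 2 = 57

57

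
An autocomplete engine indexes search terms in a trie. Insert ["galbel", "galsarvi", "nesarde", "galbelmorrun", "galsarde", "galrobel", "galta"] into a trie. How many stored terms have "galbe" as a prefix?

Filter for entries beginning with "galbe":
Words under "galbe": galbel, galbelmorrun
Count: 2

2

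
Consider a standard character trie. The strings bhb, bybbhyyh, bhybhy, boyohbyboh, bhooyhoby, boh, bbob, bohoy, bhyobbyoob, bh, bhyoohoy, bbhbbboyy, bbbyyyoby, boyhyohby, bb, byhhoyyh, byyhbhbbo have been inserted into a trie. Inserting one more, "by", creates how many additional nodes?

0

"by" is already a full path in the trie; only an end-marker is added.
No new nodes are needed: 0.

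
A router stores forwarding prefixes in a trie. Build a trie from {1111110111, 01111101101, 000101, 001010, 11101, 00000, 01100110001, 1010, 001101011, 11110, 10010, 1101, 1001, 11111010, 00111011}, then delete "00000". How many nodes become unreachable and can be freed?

2

A node on "00000"'s path can go only if nothing else ends at it or branches off below it.
The suffix "00" (2 nodes) is used only by "00000"; the node for "000" still has the child "1", so pruning stops there.
Nodes removed: 2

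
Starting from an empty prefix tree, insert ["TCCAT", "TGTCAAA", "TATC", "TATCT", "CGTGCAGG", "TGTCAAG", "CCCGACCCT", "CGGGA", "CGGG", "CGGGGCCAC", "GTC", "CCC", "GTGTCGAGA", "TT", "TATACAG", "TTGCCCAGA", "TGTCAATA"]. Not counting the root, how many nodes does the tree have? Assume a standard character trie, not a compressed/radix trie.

64

Insert word by word; a character creates a node only if that edge doesn't already exist:
  "TCCAT" → 5 new (T, C, C, A, T)
  "TGTCAAA" → prefix "T" already present; 6 new (G, T, C, A, A, A)
  "TATC" → prefix "T" already present; 3 new (A, T, C)
  "TATCT" → prefix "TATC" already present; 1 new (T)
  "CGTGCAGG" → 8 new (C, G, T, G, C, A, G, G)
  "TGTCAAG" → prefix "TGTCAA" already present; 1 new (G)
  "CCCGACCCT" → prefix "C" already present; 8 new (C, C, G, A, C, C, C, T)
  "CGGGA" → prefix "CG" already present; 3 new (G, G, A)
  "CGGG" → prefix "CGGG" already present; 0 new (none)
  "CGGGGCCAC" → prefix "CGGG" already present; 5 new (G, C, C, A, C)
  "GTC" → 3 new (G, T, C)
  "CCC" → prefix "CCC" already present; 0 new (none)
  "GTGTCGAGA" → prefix "GT" already present; 7 new (G, T, C, G, A, G, A)
  "TT" → prefix "T" already present; 1 new (T)
  "TATACAG" → prefix "TAT" already present; 4 new (A, C, A, G)
  "TTGCCCAGA" → prefix "TT" already present; 7 new (G, C, C, C, A, G, A)
  "TGTCAATA" → prefix "TGTCAA" already present; 2 new (T, A)
Total nodes = 5 + 6 + 3 + 1 + 8 + 1 + 8 + 3 + 0 + 5 + 3 + 0 + 7 + 1 + 4 + 7 + 2 = 64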